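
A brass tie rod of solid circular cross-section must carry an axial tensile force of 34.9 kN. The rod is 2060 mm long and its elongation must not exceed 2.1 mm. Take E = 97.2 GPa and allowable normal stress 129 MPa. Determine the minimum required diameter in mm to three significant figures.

Required area A ≥ P/σ_allow = 34900/129 = 270.5 mm².
For a solid circular section, d ≥ √(4A/π) = 18.56 mm.
Elongation limit: A ≥ PL/(Eδ_allow) = 34900·2060/(97200·2.1) = 352.2 mm² ⇒ d ≥ 21.18 mm.
The elongation limit governs.

21.2 mm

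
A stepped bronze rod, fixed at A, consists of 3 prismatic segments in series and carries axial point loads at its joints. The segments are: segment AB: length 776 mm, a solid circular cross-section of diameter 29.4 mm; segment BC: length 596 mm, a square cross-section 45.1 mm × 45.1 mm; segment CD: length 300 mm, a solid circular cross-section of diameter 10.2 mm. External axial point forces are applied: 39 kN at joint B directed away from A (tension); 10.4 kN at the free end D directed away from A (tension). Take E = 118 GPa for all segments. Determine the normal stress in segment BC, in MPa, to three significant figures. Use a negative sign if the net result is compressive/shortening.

Internal axial forces (sectioning from the free end, tension +): N_CD = 10.4 kN, N_BC = 10.4 kN, N_AB = 49.4 kN.
A_BC = 2034 mm².
σ_BC = N_BC/A_BC = 10400/2034 = 5.113 MPa.

5.11 MPa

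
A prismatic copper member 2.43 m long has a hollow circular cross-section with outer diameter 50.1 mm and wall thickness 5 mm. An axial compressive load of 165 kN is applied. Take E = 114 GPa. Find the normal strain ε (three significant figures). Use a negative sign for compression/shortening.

A = 708.4 mm².
σ = N/A = -232.9 MPa; ε = σ/E = -232.9/114000 = -2.043e-03.

-0.00204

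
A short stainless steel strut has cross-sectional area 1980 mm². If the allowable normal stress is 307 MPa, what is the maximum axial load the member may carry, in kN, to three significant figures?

608 kN

P_max = σ_allow · A = 307 · 1980 = 607900 N = 607.9 kN.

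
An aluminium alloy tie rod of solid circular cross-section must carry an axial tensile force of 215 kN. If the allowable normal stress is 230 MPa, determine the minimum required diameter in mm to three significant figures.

Required area A ≥ P/σ_allow = 215000/230 = 934.8 mm².
For a solid circular section, d ≥ √(4A/π) = 34.5 mm.

34.5 mm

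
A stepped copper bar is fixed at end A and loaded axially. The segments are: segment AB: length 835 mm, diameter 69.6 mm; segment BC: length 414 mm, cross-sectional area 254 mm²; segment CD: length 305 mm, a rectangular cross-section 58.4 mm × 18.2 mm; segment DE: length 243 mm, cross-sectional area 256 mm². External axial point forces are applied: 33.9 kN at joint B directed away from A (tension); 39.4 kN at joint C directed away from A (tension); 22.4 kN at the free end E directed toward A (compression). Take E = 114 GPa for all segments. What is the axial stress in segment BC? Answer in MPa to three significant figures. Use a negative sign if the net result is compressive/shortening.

Internal axial forces (sectioning from the free end, tension +): N_DE = -22.4 kN, N_CD = -22.4 kN, N_BC = 17 kN, N_AB = 50.9 kN.
σ_BC = N_BC/A_BC = 17000/254 = 66.93 MPa.

66.9 MPa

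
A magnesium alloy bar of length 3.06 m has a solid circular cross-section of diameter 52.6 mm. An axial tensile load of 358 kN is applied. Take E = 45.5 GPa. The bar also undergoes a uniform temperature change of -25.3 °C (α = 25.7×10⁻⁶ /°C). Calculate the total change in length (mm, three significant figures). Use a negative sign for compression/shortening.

9.09 mm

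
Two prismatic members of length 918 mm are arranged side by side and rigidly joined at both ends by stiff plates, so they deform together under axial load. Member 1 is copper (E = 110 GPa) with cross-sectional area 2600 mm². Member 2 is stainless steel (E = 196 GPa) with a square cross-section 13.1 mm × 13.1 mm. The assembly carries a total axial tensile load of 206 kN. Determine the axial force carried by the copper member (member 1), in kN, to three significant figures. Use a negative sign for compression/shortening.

184 kN

A_2 = 171.6 mm².
Equal strain + equilibrium ⇒ each member carries load in proportion to AE: A₁E₁ = 286000000 N, A₂E₂ = 33640000 N, ΣAE = 319600000 N.
F₁ = P·A₁E₁/ΣAE = 206000·286000000/319600000 = 184300 N.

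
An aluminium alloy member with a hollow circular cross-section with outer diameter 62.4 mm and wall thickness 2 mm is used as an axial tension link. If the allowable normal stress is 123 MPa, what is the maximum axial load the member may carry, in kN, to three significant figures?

46.7 kN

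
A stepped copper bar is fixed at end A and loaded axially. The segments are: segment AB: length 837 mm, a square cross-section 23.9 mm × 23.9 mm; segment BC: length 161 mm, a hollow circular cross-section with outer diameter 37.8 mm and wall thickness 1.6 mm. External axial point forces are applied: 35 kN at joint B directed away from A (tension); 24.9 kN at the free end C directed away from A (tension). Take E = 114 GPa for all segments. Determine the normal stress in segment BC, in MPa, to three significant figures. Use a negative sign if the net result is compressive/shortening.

Internal axial forces (sectioning from the free end, tension +): N_BC = 24.9 kN, N_AB = 59.9 kN.
A_BC = 182 mm².
σ_BC = N_BC/A_BC = 24900/182 = 136.8 MPa.

137 MPa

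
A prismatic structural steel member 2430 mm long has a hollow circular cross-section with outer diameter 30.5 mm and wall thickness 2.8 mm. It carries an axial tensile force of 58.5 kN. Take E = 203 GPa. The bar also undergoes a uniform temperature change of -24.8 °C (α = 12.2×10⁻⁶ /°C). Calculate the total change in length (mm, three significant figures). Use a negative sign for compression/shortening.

2.14 mm

A = 243.7 mm².
δ_mech = NL/(AE) = 58500·2430/(243.7·203000) = 2.874 mm.
δ_thermal = αLΔT = 12.2e-6·2430·-24.8 = -0.7352 mm.
δ = δ_mech + δ_thermal = 2.139 mm.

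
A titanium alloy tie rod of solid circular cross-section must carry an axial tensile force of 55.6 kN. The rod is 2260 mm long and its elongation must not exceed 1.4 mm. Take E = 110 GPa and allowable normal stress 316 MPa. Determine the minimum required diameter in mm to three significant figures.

32.2 mm

Required area A ≥ P/σ_allow = 55600/316 = 175.9 mm².
For a solid circular section, d ≥ √(4A/π) = 14.97 mm.
Elongation limit: A ≥ PL/(Eδ_allow) = 55600·2260/(110000·1.4) = 815.9 mm² ⇒ d ≥ 32.23 mm.
The elongation limit governs.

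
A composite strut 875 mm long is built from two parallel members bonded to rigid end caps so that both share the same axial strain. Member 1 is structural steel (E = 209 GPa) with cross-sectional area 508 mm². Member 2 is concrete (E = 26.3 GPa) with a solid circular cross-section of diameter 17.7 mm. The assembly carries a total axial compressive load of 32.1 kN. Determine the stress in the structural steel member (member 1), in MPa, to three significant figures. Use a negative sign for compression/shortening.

-59.6 MPa

A_2 = 246.1 mm².
Equal strain + equilibrium ⇒ each member carries load in proportion to AE: A₁E₁ = 106200000 N, A₂E₂ = 6471000 N, ΣAE = 112600000 N.
σ₁ = P·E₁/ΣAE = -32100·209000/112600000 = -59.56 MPa.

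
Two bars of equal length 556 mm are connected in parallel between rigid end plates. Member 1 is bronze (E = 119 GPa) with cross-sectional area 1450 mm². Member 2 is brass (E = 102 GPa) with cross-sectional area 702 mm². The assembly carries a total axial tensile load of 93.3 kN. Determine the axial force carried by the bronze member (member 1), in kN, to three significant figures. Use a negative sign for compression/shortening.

Equal strain + equilibrium ⇒ each member carries load in proportion to AE: A₁E₁ = 172600000 N, A₂E₂ = 71600000 N, ΣAE = 244200000 N.
F₁ = P·A₁E₁/ΣAE = 93300·172600000/244200000 = 65940 N.

65.9 kN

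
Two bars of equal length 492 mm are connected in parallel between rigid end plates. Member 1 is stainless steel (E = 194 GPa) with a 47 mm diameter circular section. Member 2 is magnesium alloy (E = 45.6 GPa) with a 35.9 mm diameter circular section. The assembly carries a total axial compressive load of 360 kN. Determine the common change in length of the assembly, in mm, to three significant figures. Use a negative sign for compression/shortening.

A_1 = 1735 mm².
A_2 = 1012 mm².
Equal strain + equilibrium ⇒ each member carries load in proportion to AE: A₁E₁ = 336600000 N, A₂E₂ = 46160000 N, ΣAE = 382700000 N.
δ = PL/ΣAE = -360000·492/382700000 = -0.4628 mm.

-0.463 mm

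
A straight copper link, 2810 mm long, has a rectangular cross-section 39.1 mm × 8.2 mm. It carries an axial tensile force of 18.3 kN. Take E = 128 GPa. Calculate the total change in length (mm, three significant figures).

1.25 mm

A = 320.6 mm².
δ_mech = NL/(AE) = 18300·2810/(320.6·128000) = 1.253 mm.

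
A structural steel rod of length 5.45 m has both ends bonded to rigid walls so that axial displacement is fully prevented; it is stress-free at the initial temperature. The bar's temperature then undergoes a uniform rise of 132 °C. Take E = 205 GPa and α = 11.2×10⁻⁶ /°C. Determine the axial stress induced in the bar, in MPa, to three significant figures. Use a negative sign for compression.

Free thermal expansion αLΔT = 11.2e-6 · 5450 · 132 = 8.057 mm.
The walls impose strain ε = −(8.057)/5450 = -1.4784e-03; σ = Eε = 205000 · -1.4784e-03 = -303.1 MPa.

-303 MPa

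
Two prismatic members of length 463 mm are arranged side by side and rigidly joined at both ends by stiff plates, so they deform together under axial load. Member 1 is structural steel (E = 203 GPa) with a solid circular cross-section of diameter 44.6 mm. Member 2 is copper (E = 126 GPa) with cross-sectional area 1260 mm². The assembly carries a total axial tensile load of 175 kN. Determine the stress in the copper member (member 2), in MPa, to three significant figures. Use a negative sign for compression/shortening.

A_1 = 1562 mm².
Equal strain + equilibrium ⇒ each member carries load in proportion to AE: A₁E₁ = 317100000 N, A₂E₂ = 158800000 N, ΣAE = 475900000 N.
σ₂ = P·E₂/ΣAE = 175000·126000/475900000 = 46.33 MPa.

46.3 MPa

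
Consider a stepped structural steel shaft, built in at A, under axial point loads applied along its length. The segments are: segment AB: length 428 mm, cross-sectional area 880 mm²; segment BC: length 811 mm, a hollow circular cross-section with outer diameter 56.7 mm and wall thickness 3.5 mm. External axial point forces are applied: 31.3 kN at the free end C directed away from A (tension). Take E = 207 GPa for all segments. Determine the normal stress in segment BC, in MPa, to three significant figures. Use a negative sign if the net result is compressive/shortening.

53.5 MPa

Internal axial forces (sectioning from the free end, tension +): N_BC = 31.3 kN, N_AB = 31.3 kN.
A_BC = 585 mm².
σ_BC = N_BC/A_BC = 31300/585 = 53.51 MPa.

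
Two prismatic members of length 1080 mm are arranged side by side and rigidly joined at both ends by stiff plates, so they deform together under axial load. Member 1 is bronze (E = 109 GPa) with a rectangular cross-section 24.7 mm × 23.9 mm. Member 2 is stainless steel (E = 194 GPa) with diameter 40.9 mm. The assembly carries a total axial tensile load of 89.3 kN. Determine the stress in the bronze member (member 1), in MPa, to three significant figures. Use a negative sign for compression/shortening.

A_1 = 590.3 mm².
A_2 = 1314 mm².
Equal strain + equilibrium ⇒ each member carries load in proportion to AE: A₁E₁ = 64350000 N, A₂E₂ = 254900000 N, ΣAE = 319200000 N.
σ₁ = P·E₁/ΣAE = 89300·109000/319200000 = 30.49 MPa.

30.5 MPa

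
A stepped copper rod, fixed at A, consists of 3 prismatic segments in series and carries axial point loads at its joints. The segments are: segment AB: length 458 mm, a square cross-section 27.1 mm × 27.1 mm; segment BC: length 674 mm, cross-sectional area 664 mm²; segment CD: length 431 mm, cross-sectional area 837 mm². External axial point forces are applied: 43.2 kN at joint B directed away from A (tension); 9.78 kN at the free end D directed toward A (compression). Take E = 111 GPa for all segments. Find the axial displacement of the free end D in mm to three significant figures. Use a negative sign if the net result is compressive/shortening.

Internal axial forces (sectioning from the free end, tension +): N_CD = -9.78 kN, N_BC = -9.78 kN, N_AB = 33.42 kN.
A_AB = 734.4 mm².
δ_AB = 33420·458/(734.4·111000) = 0.1878 mm
δ_BC = -9780·674/(664·111000) = -0.08944 mm
δ_CD = -9780·431/(837·111000) = -0.04537 mm
δ = Σδ_i = 0.05296 mm.

0.0530 mm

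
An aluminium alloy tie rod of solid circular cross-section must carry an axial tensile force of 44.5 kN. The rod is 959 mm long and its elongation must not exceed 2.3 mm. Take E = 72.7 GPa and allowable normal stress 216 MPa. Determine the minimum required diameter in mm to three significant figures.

18.0 mm

Required area A ≥ P/σ_allow = 44500/216 = 206 mm².
For a solid circular section, d ≥ √(4A/π) = 16.2 mm.
Elongation limit: A ≥ PL/(Eδ_allow) = 44500·959/(72700·2.3) = 255.2 mm² ⇒ d ≥ 18.03 mm.
The elongation limit governs.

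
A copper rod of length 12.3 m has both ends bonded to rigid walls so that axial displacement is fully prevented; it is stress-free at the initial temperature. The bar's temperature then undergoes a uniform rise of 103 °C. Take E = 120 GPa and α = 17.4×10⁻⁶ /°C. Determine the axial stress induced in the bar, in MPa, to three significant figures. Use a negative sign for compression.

-215 MPa

Free thermal expansion αLΔT = 17.4e-6 · 12300 · 103 = 22.04 mm.
The walls impose strain ε = −(22.04)/12300 = -1.7922e-03; σ = Eε = 120000 · -1.7922e-03 = -215.1 MPa.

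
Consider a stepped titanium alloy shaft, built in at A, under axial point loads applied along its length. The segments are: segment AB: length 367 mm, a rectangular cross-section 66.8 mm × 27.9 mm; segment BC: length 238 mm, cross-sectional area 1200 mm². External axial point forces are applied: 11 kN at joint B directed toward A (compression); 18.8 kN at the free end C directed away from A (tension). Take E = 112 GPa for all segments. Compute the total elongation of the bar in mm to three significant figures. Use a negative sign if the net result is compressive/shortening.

0.0470 mm

Internal axial forces (sectioning from the free end, tension +): N_BC = 18.8 kN, N_AB = 7.8 kN.
A_AB = 1864 mm².
δ_AB = 7800·367/(1864·112000) = 0.01371 mm
δ_BC = 18800·238/(1200·112000) = 0.03329 mm
δ = Σδ_i = 0.04701 mm.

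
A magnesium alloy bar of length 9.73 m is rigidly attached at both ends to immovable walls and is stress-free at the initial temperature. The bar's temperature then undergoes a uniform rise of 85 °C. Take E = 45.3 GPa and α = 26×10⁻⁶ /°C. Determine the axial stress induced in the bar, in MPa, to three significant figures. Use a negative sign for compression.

Free thermal expansion αLΔT = 26e-6 · 9730 · 85 = 21.5 mm.
The walls impose strain ε = −(21.5)/9730 = -2.2100e-03; σ = Eε = 45300 · -2.2100e-03 = -100.1 MPa.

-100 MPa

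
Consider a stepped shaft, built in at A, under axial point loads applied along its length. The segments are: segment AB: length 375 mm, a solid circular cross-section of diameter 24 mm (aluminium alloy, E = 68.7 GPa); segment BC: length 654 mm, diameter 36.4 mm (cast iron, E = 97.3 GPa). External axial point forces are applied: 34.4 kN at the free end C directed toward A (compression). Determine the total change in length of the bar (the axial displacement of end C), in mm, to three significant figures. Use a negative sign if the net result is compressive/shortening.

-0.637 mm

Internal axial forces (sectioning from the free end, tension +): N_BC = -34.4 kN, N_AB = -34.4 kN.
A_AB = 452.4 mm².
A_BC = 1041 mm².
δ_AB = -34400·375/(452.4·68700) = -0.4151 mm
δ_BC = -34400·654/(1041·97300) = -0.2222 mm
δ = Σδ_i = -0.6373 mm.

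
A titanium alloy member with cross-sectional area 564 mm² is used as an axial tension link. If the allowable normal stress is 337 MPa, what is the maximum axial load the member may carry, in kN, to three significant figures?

190 kN

P_max = σ_allow · A = 337 · 564 = 190100 N = 190.1 kN.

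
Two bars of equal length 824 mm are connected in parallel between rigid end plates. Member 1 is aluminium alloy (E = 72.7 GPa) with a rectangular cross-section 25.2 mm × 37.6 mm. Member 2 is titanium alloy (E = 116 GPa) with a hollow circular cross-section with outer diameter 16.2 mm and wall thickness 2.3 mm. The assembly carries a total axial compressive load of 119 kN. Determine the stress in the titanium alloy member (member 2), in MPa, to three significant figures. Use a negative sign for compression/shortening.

-171 MPa

A_1 = 947.5 mm².
A_2 = 100.4 mm².
Equal strain + equilibrium ⇒ each member carries load in proportion to AE: A₁E₁ = 68880000 N, A₂E₂ = 11650000 N, ΣAE = 80540000 N.
σ₂ = P·E₂/ΣAE = -119000·116000/80540000 = -171.4 MPa.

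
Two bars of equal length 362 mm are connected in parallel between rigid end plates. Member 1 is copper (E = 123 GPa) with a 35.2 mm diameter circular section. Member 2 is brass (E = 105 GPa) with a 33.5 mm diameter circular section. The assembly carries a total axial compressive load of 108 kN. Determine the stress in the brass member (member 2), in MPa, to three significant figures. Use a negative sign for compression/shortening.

-53.4 MPa

A_1 = 973.1 mm².
A_2 = 881.4 mm².
Equal strain + equilibrium ⇒ each member carries load in proportion to AE: A₁E₁ = 119700000 N, A₂E₂ = 92550000 N, ΣAE = 212200000 N.
σ₂ = P·E₂/ΣAE = -108000·105000/212200000 = -53.43 MPa.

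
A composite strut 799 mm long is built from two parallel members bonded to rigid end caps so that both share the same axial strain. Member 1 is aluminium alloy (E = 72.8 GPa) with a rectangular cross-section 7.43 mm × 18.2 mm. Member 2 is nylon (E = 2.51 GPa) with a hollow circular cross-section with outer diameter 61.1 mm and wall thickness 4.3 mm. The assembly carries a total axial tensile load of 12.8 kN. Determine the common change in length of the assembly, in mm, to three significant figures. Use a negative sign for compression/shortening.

0.869 mm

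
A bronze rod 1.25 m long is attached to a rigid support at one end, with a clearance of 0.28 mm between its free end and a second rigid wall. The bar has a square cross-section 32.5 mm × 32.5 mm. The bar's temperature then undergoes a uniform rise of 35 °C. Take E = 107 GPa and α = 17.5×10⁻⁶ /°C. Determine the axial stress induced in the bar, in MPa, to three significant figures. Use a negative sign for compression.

-41.6 MPa

Free thermal expansion αLΔT = 17.5e-6 · 1250 · 35 = 0.7656 mm.
The walls engage after the gap closes; constrained expansion = 0.7656 − 0.28 = 0.4856 mm.
The walls impose strain ε = −(0.4856)/1250 = -3.8850e-04; σ = Eε = 107000 · -3.8850e-04 = -41.57 MPa.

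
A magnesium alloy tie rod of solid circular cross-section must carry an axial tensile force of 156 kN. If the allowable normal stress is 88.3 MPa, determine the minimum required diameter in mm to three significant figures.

47.4 mm

Required area A ≥ P/σ_allow = 156000/88.3 = 1767 mm².
For a solid circular section, d ≥ √(4A/π) = 47.43 mm.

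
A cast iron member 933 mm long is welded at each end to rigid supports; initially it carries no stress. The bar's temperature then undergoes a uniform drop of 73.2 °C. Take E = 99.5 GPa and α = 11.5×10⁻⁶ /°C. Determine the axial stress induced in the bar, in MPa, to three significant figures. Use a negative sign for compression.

83.8 MPa

Free thermal expansion αLΔT = 11.5e-6 · 933 · -73.2 = -0.7854 mm.
The walls impose strain ε = −(-0.7854)/933 = 8.4180e-04; σ = Eε = 99500 · 8.4180e-04 = 83.76 MPa.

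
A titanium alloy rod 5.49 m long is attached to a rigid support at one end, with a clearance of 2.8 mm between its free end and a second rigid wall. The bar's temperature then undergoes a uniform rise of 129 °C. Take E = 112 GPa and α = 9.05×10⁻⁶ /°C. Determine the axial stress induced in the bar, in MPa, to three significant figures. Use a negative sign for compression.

-73.6 MPa

Free thermal expansion αLΔT = 9.05e-6 · 5490 · 129 = 6.409 mm.
The walls engage after the gap closes; constrained expansion = 6.409 − 2.8 = 3.609 mm.
The walls impose strain ε = −(3.609)/5490 = -6.5743e-04; σ = Eε = 112000 · -6.5743e-04 = -73.63 MPa.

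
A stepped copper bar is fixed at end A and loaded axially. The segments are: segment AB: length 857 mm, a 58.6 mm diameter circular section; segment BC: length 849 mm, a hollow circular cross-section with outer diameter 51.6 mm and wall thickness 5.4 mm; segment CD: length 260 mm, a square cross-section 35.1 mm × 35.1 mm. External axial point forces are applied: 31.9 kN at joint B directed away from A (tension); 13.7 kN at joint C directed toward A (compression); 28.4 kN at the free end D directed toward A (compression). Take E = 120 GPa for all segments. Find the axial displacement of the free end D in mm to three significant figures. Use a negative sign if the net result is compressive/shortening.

Internal axial forces (sectioning from the free end, tension +): N_CD = -28.4 kN, N_BC = -42.1 kN, N_AB = -10.2 kN.
A_AB = 2697 mm².
A_BC = 783.8 mm².
A_CD = 1232 mm².
δ_AB = -10200·857/(2697·120000) = -0.02701 mm
δ_BC = -42100·849/(783.8·120000) = -0.38 mm
δ_CD = -28400·260/(1232·120000) = -0.04995 mm
δ = Σδ_i = -0.457 mm.

-0.457 mm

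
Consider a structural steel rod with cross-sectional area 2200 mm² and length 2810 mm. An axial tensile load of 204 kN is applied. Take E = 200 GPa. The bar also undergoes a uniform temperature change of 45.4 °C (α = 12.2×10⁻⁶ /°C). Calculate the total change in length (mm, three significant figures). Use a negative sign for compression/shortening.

2.86 mm

δ_mech = NL/(AE) = 204000·2810/(2200·200000) = 1.303 mm.
δ_thermal = αLΔT = 12.2e-6·2810·45.4 = 1.556 mm.
δ = δ_mech + δ_thermal = 2.859 mm.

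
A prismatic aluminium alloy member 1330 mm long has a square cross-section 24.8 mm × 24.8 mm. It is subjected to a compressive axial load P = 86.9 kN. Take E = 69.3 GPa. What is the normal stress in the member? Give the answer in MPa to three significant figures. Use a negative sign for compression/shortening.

-141 MPa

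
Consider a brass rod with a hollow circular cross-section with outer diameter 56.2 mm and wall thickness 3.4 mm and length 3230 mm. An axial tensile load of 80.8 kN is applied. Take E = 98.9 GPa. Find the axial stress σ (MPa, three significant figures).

143 MPa

A = 564 mm².
σ = N/A = 80800/564 = 143.3 MPa.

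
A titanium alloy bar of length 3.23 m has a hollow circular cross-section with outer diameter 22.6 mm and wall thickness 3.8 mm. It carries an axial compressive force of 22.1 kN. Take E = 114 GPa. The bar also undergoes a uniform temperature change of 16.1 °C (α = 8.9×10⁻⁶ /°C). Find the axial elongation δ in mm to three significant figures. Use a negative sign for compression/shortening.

-2.33 mm

A = 224.4 mm².
δ_mech = NL/(AE) = -22100·3230/(224.4·114000) = -2.79 mm.
δ_thermal = αLΔT = 8.9e-6·3230·16.1 = 0.4628 mm.
δ = δ_mech + δ_thermal = -2.327 mm.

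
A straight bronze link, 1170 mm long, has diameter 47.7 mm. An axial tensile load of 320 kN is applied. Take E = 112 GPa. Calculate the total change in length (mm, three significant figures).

1.87 mm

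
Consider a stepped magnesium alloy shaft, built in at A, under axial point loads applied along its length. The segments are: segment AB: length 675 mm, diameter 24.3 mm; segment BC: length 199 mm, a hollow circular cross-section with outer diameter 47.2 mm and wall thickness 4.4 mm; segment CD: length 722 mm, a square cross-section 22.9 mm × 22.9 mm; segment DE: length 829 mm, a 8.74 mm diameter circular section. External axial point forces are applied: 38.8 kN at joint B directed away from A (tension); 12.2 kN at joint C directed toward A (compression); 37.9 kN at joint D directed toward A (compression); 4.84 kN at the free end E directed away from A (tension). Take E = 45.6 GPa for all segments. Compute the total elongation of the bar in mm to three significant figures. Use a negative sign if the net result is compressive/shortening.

Internal axial forces (sectioning from the free end, tension +): N_DE = 4.84 kN, N_CD = -33.06 kN, N_BC = -45.26 kN, N_AB = -6.46 kN.
A_AB = 463.8 mm².
A_BC = 591.6 mm².
A_CD = 524.4 mm².
A_DE = 59.99 mm².
δ_AB = -6460·675/(463.8·45600) = -0.2062 mm
δ_BC = -45260·199/(591.6·45600) = -0.3339 mm
δ_CD = -33060·722/(524.4·45600) = -0.9982 mm
δ_DE = 4840·829/(59.99·45600) = 1.467 mm
δ = Σδ_i = -0.07158 mm.

-0.0716 mm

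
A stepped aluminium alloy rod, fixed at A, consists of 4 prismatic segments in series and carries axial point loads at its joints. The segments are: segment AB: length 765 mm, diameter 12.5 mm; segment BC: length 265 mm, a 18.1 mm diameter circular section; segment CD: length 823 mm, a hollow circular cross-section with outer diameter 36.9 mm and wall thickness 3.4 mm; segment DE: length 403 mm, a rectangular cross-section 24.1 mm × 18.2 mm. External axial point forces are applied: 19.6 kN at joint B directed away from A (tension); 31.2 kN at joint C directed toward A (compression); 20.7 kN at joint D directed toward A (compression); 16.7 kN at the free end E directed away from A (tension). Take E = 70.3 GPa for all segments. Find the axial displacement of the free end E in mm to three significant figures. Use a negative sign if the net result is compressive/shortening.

-1.81 mm

Internal axial forces (sectioning from the free end, tension +): N_DE = 16.7 kN, N_CD = -4 kN, N_BC = -35.2 kN, N_AB = -15.6 kN.
A_AB = 122.7 mm².
A_BC = 257.3 mm².
A_CD = 357.8 mm².
A_DE = 438.6 mm².
δ_AB = -15600·765/(122.7·70300) = -1.383 mm
δ_BC = -35200·265/(257.3·70300) = -0.5157 mm
δ_CD = -4000·823/(357.8·70300) = -0.1309 mm
δ_DE = 16700·403/(438.6·70300) = 0.2183 mm
δ = Σδ_i = -1.812 mm.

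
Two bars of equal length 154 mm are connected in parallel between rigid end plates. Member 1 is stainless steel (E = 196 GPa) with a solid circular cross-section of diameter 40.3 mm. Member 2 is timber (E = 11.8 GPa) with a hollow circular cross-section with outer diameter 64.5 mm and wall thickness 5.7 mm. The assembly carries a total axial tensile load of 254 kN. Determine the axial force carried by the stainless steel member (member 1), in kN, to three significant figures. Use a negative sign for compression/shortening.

242 kN

A_1 = 1276 mm².
A_2 = 1053 mm².
Equal strain + equilibrium ⇒ each member carries load in proportion to AE: A₁E₁ = 250000000 N, A₂E₂ = 12420000 N, ΣAE = 262400000 N.
F₁ = P·A₁E₁/ΣAE = 254000·250000000/262400000 = 242000 N.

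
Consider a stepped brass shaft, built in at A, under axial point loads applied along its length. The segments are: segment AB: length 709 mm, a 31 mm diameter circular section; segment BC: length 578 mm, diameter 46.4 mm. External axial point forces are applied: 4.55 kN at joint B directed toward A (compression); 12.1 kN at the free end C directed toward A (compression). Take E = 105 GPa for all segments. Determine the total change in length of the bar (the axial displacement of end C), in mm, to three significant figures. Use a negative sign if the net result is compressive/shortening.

-0.188 mm

Internal axial forces (sectioning from the free end, tension +): N_BC = -12.1 kN, N_AB = -16.65 kN.
A_AB = 754.8 mm².
A_BC = 1691 mm².
δ_AB = -16650·709/(754.8·105000) = -0.149 mm
δ_BC = -12100·578/(1691·105000) = -0.03939 mm
δ = Σδ_i = -0.1883 mm.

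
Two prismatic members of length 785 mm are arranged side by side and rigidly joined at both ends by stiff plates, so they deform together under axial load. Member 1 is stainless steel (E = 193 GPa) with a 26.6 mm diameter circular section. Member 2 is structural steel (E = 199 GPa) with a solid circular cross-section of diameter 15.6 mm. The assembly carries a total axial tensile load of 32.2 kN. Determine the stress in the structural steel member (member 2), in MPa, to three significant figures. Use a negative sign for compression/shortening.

44.1 MPa

A_1 = 555.7 mm².
A_2 = 191.1 mm².
Equal strain + equilibrium ⇒ each member carries load in proportion to AE: A₁E₁ = 107300000 N, A₂E₂ = 38040000 N, ΣAE = 145300000 N.
σ₂ = P·E₂/ΣAE = 32200·199000/145300000 = 44.1 MPa.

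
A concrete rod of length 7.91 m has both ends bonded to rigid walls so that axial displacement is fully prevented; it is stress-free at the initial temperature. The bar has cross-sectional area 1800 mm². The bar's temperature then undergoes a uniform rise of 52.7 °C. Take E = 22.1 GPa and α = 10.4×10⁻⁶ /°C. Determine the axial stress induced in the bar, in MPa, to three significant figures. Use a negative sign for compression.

Free thermal expansion αLΔT = 10.4e-6 · 7910 · 52.7 = 4.335 mm.
The walls impose strain ε = −(4.335)/7910 = -5.4808e-04; σ = Eε = 22100 · -5.4808e-04 = -12.11 MPa.

-12.1 MPa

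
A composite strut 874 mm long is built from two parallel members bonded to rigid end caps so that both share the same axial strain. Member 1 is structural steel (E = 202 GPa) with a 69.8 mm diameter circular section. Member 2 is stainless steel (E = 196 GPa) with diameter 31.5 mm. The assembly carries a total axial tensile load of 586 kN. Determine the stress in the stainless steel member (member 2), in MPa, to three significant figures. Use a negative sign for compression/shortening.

124 MPa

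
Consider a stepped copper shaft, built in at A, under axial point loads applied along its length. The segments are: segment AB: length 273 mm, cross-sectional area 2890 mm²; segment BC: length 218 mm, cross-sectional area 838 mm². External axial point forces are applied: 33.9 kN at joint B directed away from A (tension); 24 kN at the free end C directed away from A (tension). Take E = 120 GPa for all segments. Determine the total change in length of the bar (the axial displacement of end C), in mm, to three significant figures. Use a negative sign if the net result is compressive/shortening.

0.0976 mm

Internal axial forces (sectioning from the free end, tension +): N_BC = 24 kN, N_AB = 57.9 kN.
δ_AB = 57900·273/(2890·120000) = 0.04558 mm
δ_BC = 24000·218/(838·120000) = 0.05203 mm
δ = Σδ_i = 0.09761 mm.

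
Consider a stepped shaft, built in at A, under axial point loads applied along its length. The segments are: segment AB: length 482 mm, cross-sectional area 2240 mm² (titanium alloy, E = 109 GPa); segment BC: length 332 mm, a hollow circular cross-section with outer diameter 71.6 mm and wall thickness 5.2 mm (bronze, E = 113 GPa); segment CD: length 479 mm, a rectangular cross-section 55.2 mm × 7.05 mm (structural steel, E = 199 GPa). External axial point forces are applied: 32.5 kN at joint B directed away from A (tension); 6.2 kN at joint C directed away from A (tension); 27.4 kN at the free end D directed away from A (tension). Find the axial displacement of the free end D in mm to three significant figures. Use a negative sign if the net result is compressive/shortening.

Internal axial forces (sectioning from the free end, tension +): N_CD = 27.4 kN, N_BC = 33.6 kN, N_AB = 66.1 kN.
A_BC = 1085 mm².
A_CD = 389.2 mm².
δ_AB = 66100·482/(2240·109000) = 0.1305 mm
δ_BC = 33600·332/(1085·113000) = 0.09101 mm
δ_CD = 27400·479/(389.2·199000) = 0.1695 mm
δ = Σδ_i = 0.391 mm.

0.391 mm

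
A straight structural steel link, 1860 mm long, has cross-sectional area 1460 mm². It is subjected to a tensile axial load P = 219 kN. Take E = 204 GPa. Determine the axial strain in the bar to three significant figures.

σ = N/A = 150 MPa; ε = σ/E = 150/204000 = 7.353e-04.

7.35e-04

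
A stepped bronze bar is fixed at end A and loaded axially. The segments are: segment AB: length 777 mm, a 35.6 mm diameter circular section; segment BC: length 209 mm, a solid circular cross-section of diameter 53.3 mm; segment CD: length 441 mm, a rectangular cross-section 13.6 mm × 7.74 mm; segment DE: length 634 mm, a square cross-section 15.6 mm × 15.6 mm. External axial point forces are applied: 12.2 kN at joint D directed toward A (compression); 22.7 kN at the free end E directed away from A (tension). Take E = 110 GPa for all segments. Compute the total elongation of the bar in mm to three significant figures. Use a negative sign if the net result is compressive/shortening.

Internal axial forces (sectioning from the free end, tension +): N_DE = 22.7 kN, N_CD = 10.5 kN, N_BC = 10.5 kN, N_AB = 10.5 kN.
A_AB = 995.4 mm².
A_BC = 2231 mm².
A_CD = 105.3 mm².
A_DE = 243.4 mm².
δ_AB = 10500·777/(995.4·110000) = 0.07451 mm
δ_BC = 10500·209/(2231·110000) = 0.008941 mm
δ_CD = 10500·441/(105.3·110000) = 0.3999 mm
δ_DE = 22700·634/(243.4·110000) = 0.5376 mm
δ = Σδ_i = 1.021 mm.

1.02 mm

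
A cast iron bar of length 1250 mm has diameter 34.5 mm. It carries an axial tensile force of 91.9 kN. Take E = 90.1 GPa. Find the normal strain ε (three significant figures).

A = 934.8 mm².
σ = N/A = 98.31 MPa; ε = σ/E = 98.31/90100 = 1.091e-03.

0.00109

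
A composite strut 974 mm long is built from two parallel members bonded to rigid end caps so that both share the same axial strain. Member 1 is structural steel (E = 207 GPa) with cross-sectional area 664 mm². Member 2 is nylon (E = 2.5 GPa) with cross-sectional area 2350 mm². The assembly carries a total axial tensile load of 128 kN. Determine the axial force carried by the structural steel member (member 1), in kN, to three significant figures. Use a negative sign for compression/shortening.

123 kN

Equal strain + equilibrium ⇒ each member carries load in proportion to AE: A₁E₁ = 137400000 N, A₂E₂ = 5875000 N, ΣAE = 143300000 N.
F₁ = P·A₁E₁/ΣAE = 128000·137400000/143300000 = 122800 N.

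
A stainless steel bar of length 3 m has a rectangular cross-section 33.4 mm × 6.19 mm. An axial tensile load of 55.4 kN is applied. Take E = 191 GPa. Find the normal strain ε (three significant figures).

A = 206.7 mm².
σ = N/A = 268 MPa; ε = σ/E = 268/191000 = 1.403e-03.

0.00140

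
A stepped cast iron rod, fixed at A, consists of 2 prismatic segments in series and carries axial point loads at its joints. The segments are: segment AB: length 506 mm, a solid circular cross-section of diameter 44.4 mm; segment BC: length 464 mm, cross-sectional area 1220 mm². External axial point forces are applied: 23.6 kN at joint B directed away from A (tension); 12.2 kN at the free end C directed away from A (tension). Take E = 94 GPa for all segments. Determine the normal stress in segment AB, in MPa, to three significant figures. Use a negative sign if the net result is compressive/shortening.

23.1 MPa

Internal axial forces (sectioning from the free end, tension +): N_BC = 12.2 kN, N_AB = 35.8 kN.
A_AB = 1548 mm².
σ_AB = N_AB/A_AB = 35800/1548 = 23.12 MPa.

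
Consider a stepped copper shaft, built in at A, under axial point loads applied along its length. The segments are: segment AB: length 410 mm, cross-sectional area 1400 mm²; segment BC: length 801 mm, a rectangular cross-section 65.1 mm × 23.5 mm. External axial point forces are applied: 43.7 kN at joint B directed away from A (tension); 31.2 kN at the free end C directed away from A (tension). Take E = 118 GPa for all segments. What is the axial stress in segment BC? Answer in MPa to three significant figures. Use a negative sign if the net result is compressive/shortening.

20.4 MPa

Internal axial forces (sectioning from the free end, tension +): N_BC = 31.2 kN, N_AB = 74.9 kN.
A_BC = 1530 mm².
σ_BC = N_BC/A_BC = 31200/1530 = 20.39 MPa.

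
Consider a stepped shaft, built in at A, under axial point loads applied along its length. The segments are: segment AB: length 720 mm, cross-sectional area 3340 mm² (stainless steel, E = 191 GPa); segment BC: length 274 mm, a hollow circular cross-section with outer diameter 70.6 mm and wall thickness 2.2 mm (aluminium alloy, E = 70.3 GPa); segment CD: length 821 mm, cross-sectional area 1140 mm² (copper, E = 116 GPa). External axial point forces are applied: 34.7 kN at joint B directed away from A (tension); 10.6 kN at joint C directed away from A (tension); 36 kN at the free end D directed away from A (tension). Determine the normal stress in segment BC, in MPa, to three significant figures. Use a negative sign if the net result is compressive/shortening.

Internal axial forces (sectioning from the free end, tension +): N_CD = 36 kN, N_BC = 46.6 kN, N_AB = 81.3 kN.
A_BC = 472.7 mm².
σ_BC = N_BC/A_BC = 46600/472.7 = 98.57 MPa.

98.6 MPa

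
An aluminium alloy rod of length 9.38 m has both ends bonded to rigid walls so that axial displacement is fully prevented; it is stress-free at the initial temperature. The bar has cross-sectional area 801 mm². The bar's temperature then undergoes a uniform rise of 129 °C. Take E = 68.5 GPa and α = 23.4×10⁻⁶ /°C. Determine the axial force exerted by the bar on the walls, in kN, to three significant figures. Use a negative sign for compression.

-166 kN

Free thermal expansion αLΔT = 23.4e-6 · 9380 · 129 = 28.31 mm.
The walls impose strain ε = −(28.31)/9380 = -3.0186e-03; σ = Eε = 68500 · -3.0186e-03 = -206.8 MPa.
Wall reaction R = σ·A = -206.8·801 = -165600 N = -165.6 kN.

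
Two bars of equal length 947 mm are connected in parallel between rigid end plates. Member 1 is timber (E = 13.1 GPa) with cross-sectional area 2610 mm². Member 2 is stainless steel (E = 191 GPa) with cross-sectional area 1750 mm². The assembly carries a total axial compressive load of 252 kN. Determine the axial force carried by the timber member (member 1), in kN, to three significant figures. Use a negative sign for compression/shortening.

-23.4 kN

Equal strain + equilibrium ⇒ each member carries load in proportion to AE: A₁E₁ = 34190000 N, A₂E₂ = 334200000 N, ΣAE = 368400000 N.
F₁ = P·A₁E₁/ΣAE = -252000·34190000/368400000 = -23390 N.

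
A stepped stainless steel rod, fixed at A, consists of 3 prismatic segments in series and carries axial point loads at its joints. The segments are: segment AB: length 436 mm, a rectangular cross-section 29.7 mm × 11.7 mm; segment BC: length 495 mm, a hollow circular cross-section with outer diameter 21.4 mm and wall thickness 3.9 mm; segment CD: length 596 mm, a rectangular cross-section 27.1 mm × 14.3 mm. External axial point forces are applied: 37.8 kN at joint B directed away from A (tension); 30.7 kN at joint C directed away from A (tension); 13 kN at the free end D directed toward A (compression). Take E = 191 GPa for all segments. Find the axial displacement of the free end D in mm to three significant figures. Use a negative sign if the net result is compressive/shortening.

Internal axial forces (sectioning from the free end, tension +): N_CD = -13 kN, N_BC = 17.7 kN, N_AB = 55.5 kN.
A_AB = 347.5 mm².
A_BC = 214.4 mm².
A_CD = 387.5 mm².
δ_AB = 55500·436/(347.5·191000) = 0.3646 mm
δ_BC = 17700·495/(214.4·191000) = 0.2139 mm
δ_CD = -13000·596/(387.5·191000) = -0.1047 mm
δ = Σδ_i = 0.4739 mm.

0.474 mm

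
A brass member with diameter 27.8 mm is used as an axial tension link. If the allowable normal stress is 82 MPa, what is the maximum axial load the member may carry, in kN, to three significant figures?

49.8 kN

A = 607 mm².
P_max = σ_allow · A = 82 · 607 = 49770 N = 49.77 kN.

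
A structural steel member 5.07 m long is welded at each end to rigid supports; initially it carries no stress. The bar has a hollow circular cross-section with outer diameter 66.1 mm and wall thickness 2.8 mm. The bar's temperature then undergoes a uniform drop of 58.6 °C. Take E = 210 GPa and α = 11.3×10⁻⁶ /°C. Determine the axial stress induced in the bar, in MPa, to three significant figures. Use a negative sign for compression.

Free thermal expansion αLΔT = 11.3e-6 · 5070 · -58.6 = -3.357 mm.
The walls impose strain ε = −(-3.357)/5070 = 6.6218e-04; σ = Eε = 210000 · 6.6218e-04 = 139.1 MPa.

139 MPa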